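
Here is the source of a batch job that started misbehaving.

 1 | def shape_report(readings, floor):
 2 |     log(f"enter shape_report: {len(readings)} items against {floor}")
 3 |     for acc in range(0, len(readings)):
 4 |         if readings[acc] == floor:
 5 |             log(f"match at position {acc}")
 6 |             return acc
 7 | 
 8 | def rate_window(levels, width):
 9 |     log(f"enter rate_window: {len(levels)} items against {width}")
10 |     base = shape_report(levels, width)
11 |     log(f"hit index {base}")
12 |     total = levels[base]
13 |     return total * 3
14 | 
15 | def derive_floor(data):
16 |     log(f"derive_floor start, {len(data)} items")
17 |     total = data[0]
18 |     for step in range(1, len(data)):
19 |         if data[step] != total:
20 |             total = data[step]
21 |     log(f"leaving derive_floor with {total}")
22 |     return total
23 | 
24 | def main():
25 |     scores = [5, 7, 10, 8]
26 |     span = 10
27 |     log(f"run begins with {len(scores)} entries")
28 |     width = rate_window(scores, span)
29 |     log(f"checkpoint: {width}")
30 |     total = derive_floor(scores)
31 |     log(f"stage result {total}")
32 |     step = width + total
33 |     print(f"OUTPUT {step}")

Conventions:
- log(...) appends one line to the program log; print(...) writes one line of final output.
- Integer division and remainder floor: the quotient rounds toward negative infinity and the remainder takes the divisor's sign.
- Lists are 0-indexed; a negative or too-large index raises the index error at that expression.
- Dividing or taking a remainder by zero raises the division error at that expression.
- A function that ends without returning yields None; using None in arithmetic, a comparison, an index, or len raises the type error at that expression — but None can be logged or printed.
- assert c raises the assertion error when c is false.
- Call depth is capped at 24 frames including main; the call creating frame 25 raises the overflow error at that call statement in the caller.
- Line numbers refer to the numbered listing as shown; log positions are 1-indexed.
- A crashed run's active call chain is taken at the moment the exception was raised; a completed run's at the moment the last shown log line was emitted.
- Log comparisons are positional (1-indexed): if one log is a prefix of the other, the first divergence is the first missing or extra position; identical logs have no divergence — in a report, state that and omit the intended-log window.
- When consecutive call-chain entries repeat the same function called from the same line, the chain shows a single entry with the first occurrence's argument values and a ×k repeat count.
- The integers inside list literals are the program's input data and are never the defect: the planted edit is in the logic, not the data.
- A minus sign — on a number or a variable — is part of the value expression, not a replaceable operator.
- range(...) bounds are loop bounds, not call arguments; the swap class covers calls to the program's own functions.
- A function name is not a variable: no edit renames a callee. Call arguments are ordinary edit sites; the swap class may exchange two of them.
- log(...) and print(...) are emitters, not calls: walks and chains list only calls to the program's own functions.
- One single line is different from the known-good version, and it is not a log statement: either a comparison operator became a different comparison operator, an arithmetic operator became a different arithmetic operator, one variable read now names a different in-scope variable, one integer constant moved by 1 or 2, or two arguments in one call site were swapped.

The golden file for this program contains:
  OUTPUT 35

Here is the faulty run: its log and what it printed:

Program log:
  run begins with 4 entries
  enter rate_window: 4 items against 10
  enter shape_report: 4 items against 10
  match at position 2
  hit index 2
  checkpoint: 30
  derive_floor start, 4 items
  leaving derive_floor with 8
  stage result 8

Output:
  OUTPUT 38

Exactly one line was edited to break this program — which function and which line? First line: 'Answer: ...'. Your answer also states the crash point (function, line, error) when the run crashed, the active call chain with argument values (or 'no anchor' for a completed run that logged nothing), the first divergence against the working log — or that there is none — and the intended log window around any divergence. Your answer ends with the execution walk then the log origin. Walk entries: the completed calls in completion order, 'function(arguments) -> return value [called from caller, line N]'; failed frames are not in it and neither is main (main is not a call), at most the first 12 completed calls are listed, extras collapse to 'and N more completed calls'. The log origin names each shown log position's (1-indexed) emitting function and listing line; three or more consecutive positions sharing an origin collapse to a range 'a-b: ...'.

Answer: the defect is in derive_floor at line 19.
Core observation: Log line 8 is where behavior first shows: 'leaving derive_floor with 8' appears instead of 'leaving derive_floor with 5'.
Call chain: main.
First divergence: position 8 — the shown line 'leaving derive_floor with 8' should read 'leaving derive_floor with 5'.
Intended log window:
  6: checkpoint: 30
  7: derive_floor start, 4 items
  8: leaving derive_floor with 5
  9: stage result 5
Execution walk:
  shape_report([5, 7, 10, 8], 10) -> 2  [called from rate_window, line 10]
  rate_window([5, 7, 10, 8], 10) -> 30  [called from main, line 28]
  derive_floor([5, 7, 10, 8]) -> 8  [called from main, line 30]
Log line origins:
  1 — main, line 27
  2 — rate_window, line 9
  3 — shape_report, line 2
  4 — shape_report, line 5
  5 — rate_window, line 11
  6 — main, line 29
  7 — derive_floor, line 16
  8 — derive_floor, line 21
  9 — main, line 31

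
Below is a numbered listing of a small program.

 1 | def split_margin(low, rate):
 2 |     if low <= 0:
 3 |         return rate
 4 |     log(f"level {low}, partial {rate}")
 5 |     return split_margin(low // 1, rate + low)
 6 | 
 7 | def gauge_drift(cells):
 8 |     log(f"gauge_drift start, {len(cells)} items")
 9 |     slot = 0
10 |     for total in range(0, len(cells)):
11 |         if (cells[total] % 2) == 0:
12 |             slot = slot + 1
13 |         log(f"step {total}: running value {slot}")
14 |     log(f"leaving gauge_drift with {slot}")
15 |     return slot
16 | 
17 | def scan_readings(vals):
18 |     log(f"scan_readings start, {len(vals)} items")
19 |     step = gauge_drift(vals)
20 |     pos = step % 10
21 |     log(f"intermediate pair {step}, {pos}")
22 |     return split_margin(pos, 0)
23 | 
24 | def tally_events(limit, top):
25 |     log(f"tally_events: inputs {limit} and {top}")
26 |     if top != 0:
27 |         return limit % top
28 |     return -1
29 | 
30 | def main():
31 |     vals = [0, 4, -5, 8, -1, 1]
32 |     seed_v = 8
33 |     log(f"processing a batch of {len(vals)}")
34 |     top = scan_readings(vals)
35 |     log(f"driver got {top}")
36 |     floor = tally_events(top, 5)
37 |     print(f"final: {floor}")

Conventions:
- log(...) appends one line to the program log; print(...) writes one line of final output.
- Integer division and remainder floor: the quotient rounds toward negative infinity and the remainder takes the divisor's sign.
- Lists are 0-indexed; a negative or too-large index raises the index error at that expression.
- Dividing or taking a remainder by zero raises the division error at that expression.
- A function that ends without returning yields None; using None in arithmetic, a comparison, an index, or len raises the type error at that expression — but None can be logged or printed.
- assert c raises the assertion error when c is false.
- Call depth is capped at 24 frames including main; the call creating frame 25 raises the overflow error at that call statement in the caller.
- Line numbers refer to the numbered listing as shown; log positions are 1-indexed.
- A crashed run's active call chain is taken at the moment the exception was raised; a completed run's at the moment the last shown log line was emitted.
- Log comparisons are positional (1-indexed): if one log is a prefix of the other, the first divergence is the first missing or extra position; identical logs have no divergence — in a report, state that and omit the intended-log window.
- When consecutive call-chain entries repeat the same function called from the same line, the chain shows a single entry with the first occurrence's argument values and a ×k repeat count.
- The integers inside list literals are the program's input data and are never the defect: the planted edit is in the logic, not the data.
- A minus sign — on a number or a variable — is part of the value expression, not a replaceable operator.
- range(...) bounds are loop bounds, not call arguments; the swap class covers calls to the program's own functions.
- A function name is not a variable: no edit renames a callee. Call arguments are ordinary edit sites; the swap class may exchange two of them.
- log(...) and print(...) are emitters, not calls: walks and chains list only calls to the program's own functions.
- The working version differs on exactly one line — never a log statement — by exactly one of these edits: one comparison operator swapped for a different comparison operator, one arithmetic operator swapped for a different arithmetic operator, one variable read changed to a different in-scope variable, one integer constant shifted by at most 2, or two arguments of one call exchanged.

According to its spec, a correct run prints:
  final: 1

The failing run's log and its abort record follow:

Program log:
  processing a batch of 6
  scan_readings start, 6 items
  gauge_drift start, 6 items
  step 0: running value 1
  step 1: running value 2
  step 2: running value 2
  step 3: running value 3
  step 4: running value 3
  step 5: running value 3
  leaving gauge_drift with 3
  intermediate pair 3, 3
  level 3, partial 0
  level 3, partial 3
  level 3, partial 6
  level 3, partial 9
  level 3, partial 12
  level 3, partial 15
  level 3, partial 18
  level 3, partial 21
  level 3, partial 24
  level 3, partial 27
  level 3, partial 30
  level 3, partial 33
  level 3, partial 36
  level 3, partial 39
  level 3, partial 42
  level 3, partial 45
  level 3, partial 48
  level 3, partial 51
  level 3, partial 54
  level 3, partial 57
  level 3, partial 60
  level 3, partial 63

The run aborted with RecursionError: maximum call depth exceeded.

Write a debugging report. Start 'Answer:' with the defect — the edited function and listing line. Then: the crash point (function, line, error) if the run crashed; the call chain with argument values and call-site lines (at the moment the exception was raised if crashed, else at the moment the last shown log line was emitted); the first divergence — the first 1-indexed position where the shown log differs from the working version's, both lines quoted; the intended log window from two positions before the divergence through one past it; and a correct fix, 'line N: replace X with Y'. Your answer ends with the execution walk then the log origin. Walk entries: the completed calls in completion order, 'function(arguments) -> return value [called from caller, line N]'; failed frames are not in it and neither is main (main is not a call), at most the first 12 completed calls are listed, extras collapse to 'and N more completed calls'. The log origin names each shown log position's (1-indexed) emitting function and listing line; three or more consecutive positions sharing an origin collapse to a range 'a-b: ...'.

Answer: the defect is in split_margin at line 5.
Key observation: The earliest visible damage is log position 13 — 'level 3, partial 3' rather than the intended 'level 2, partial 3'.
Crash: split_margin, line 5, RecursionError.
Call chain: main -> scan_readings([0, 4, -5, 8, -1, 1]) (called at line 34) -> split_margin(3, 0) (called at line 22) -> split_margin(3, 3) (called at line 5) ×21.
First divergence: position 13; shown 'level 3, partial 3' vs intended 'level 2, partial 3'.
Intended log window:
  11: intermediate pair 3, 3
  12: level 3, partial 0
  13: level 2, partial 3
  14: level 1, partial 5
Execution walk:
  gauge_drift([0, 4, -5, 8, -1, 1]) -> 3  [called from scan_readings, line 19]
Log origins:
  1 — main, line 33
  2 — scan_readings, line 18
  3 — gauge_drift, line 8
  4-9 — gauge_drift, line 13
  10 — gauge_drift, line 14
  11 — scan_readings, line 21
  12-33 — split_margin, line 4
A correct fix: line 5: replace `//` with `-`.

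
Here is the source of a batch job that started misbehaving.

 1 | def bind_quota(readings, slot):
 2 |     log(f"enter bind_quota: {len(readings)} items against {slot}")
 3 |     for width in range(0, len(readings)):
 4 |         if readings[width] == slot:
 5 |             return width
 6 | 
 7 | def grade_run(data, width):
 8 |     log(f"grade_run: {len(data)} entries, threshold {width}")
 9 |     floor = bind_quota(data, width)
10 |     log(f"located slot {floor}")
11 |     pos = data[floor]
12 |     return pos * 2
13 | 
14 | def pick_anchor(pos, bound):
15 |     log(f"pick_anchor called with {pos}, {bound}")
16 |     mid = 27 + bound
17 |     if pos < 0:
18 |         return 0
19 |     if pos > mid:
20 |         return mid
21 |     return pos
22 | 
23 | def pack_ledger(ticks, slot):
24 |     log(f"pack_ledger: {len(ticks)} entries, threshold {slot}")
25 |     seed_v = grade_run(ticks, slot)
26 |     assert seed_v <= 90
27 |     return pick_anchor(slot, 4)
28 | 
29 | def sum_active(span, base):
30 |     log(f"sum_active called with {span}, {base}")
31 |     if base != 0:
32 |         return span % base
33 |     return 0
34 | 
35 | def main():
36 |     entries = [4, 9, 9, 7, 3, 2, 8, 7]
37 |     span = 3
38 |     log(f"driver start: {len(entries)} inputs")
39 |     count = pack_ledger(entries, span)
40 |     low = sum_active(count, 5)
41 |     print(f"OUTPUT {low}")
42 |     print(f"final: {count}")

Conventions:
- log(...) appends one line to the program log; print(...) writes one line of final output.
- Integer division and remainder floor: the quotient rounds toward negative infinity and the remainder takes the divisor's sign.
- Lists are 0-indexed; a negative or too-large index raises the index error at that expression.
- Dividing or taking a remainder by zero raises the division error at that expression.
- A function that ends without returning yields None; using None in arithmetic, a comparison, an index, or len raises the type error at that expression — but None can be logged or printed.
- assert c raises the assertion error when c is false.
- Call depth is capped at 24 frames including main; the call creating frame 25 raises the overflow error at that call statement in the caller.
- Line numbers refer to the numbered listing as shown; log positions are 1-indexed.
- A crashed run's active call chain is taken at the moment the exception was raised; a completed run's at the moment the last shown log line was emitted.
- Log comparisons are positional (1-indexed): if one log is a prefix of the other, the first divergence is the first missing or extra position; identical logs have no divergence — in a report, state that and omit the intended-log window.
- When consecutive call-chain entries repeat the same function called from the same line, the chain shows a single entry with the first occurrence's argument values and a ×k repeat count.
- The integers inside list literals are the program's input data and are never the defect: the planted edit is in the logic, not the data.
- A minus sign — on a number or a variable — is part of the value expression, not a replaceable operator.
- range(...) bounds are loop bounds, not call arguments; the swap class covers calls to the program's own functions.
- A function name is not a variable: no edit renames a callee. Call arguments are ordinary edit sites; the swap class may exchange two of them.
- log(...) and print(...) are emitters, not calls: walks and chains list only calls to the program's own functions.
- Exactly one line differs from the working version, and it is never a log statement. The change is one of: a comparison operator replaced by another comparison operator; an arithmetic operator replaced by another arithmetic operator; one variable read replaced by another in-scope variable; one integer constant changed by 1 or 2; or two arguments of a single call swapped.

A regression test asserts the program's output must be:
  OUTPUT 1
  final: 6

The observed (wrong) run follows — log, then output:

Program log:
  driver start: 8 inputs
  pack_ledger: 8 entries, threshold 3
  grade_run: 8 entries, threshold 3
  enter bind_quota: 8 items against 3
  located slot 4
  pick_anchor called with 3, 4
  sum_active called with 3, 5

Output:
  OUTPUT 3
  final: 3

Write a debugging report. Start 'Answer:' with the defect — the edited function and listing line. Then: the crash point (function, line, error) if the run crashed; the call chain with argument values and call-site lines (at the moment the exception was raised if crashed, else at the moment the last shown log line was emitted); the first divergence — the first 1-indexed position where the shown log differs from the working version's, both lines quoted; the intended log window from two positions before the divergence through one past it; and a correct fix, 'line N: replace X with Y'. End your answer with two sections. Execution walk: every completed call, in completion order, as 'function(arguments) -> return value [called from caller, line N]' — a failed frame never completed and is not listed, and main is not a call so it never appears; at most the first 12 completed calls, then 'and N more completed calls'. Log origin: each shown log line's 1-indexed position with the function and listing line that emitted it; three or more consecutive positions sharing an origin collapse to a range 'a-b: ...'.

Answer: the defect is in pack_ledger at line 27.
Core observation: Log line 6 is where behavior first shows: 'pick_anchor called with 3, 4' appears instead of 'pick_anchor called with 6, 4'.
Call chain: main -> sum_active(3, 5) (called at line 40).
First divergence: position 6; shown 'pick_anchor called with 3, 4' vs intended 'pick_anchor called with 6, 4'.
Intended log window:
  4: enter bind_quota: 8 items against 3
  5: located slot 4
  6: pick_anchor called with 6, 4
  7: sum_active called with 6, 5
Execution walk:
  bind_quota([4, 9, 9, 7, 3, 2, 8, 7], 3) -> 4  [called from grade_run, line 9]
  grade_run([4, 9, 9, 7, 3, 2, 8, 7], 3) -> 6  [called from pack_ledger, line 25]
  pick_anchor(3, 4) -> 3  [called from pack_ledger, line 27]
  pack_ledger([4, 9, 9, 7, 3, 2, 8, 7], 3) -> 3  [called from main, line 39]
  sum_active(3, 5) -> 3  [called from main, line 40]
Log line origins:
  1: logged in main at line 38
  2: logged in pack_ledger at line 24
  3: logged in grade_run at line 8
  4: logged in bind_quota at line 2
  5: logged in grade_run at line 10
  6: logged in pick_anchor at line 15
  7: logged in sum_active at line 30
A correct fix: line 27: replace `slot` with `seed_v`.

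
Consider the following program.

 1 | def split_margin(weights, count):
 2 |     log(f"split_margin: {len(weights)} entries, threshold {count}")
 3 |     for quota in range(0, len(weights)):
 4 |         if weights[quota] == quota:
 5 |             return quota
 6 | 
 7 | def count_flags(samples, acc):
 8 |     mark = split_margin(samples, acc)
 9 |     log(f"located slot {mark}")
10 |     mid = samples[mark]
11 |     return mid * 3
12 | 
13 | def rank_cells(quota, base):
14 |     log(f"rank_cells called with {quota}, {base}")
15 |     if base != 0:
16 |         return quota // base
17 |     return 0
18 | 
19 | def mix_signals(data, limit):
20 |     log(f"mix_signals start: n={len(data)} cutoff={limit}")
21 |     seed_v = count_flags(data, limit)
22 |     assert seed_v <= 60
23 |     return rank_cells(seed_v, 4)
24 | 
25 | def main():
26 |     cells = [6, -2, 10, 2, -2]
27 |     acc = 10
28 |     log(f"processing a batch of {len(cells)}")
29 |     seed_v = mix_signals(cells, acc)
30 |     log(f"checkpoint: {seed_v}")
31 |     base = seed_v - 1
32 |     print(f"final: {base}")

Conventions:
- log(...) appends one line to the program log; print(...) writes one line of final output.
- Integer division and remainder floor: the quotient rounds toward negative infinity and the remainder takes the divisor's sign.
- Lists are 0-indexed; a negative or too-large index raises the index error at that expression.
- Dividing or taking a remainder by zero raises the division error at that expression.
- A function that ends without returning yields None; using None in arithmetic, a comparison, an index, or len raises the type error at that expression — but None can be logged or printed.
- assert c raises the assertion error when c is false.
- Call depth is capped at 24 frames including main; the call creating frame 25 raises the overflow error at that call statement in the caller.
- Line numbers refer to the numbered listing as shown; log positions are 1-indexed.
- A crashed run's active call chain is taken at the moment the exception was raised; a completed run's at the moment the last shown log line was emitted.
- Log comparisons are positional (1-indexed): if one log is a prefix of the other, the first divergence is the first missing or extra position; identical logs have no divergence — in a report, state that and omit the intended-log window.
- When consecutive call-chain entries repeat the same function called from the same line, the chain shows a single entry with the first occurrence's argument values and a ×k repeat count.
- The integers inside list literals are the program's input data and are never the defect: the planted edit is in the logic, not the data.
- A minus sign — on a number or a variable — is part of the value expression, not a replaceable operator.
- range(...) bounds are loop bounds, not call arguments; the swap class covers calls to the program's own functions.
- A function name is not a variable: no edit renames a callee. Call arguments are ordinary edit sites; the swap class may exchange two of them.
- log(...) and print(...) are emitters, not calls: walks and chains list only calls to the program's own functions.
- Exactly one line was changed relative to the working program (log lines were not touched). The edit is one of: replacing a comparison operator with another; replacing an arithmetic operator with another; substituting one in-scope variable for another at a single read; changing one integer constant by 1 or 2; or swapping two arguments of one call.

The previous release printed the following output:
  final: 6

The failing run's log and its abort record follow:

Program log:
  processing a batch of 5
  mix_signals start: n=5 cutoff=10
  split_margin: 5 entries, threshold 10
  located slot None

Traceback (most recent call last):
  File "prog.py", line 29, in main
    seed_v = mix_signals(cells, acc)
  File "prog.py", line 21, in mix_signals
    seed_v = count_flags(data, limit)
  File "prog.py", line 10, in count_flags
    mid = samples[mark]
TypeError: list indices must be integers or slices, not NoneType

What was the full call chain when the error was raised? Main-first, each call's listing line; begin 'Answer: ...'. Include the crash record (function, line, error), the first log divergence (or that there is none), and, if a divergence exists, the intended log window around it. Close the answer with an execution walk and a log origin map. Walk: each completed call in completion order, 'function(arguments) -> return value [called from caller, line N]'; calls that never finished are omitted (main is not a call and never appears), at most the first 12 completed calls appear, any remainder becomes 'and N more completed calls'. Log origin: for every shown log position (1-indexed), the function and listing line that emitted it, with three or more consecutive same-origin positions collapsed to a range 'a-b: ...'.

Answer: main -> mix_signals (called at line 29) -> count_flags (called at line 21).
Key observation: Log line 4 is where behavior first shows: 'located slot None' appears instead of 'located slot 2'.
Crash: count_flags, line 10, TypeError.
First divergence: position 4; shown 'located slot None' vs intended 'located slot 2'.
Intended log window:
  2: mix_signals start: n=5 cutoff=10
  3: split_margin: 5 entries, threshold 10
  4: located slot 2
  5: rank_cells called with 30, 4
Execution walk:
  split_margin([6, -2, 10, 2, -2], 10) -> None  [called from count_flags, line 8]
Log origins:
  1: logged in main at line 28
  2: logged in mix_signals at line 20
  3: logged in split_margin at line 2
  4: logged in count_flags at line 9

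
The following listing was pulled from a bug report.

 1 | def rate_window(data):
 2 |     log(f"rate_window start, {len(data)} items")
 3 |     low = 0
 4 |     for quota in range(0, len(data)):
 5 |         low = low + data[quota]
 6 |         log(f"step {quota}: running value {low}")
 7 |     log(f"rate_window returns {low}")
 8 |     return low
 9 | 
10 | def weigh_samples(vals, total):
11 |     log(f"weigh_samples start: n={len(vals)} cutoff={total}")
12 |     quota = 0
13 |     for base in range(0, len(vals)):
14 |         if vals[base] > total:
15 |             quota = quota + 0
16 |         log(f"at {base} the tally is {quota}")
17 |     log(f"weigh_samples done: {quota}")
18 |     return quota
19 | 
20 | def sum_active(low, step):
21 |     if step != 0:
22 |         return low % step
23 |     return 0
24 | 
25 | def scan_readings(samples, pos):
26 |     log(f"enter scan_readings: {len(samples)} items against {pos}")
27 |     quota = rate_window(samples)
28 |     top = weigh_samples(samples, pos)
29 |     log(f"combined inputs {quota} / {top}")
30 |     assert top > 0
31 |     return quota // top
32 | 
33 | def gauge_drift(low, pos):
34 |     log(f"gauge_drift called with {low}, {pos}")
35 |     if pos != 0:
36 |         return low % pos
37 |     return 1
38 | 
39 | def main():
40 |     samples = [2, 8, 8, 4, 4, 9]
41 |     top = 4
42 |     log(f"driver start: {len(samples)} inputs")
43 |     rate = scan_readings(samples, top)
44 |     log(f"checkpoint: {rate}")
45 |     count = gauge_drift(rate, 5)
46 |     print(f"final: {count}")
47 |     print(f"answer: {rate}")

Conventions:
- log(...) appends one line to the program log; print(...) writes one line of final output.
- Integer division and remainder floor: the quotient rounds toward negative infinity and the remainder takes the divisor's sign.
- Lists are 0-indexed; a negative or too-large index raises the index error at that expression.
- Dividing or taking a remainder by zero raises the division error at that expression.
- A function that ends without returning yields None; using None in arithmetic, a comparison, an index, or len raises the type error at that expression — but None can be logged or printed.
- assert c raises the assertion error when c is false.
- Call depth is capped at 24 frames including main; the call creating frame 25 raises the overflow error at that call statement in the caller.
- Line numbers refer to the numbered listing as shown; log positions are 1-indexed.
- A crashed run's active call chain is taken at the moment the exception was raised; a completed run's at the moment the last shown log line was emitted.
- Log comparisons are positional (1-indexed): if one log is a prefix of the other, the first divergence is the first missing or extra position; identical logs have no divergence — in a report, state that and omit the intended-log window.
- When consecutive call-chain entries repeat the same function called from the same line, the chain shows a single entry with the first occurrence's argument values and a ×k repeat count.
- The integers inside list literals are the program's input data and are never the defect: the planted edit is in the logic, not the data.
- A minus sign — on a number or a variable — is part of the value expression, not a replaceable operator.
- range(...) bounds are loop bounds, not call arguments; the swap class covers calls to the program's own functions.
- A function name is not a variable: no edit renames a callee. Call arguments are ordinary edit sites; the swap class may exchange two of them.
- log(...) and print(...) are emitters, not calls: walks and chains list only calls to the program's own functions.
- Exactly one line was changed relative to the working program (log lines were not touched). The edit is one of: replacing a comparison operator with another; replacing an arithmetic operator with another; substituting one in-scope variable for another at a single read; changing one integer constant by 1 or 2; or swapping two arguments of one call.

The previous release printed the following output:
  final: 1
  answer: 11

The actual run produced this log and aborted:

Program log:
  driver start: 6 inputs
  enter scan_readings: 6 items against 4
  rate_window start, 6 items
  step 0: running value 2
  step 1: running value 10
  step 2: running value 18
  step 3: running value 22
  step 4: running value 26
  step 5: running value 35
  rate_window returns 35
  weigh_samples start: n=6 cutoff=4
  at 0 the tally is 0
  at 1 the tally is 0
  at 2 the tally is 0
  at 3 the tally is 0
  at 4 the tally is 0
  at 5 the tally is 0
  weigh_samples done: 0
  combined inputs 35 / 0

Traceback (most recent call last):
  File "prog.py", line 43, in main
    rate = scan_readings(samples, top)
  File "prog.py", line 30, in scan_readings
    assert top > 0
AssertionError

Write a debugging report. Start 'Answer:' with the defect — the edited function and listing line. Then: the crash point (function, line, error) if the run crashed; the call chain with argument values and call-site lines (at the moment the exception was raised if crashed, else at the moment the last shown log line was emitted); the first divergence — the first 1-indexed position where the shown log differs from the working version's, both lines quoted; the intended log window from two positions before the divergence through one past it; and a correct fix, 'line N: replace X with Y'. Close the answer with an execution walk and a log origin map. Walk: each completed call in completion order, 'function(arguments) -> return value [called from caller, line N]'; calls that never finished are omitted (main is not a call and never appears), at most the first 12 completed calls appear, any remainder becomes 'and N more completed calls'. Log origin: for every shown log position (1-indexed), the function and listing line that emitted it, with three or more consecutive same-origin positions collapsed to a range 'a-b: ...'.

Answer: the defect is in weigh_samples at line 15.
Key observation: The earliest visible damage is log position 13 — 'at 1 the tally is 0' rather than the intended 'at 1 the tally is 1'.
Crash: scan_readings, line 30, AssertionError.
Call chain: main -> scan_readings([2, 8, 8, 4, 4, 9], 4) (called at line 43).
First divergence: at position 13 the run shows 'at 1 the tally is 0' where the working version logs 'at 1 the tally is 1'.
Intended log window:
  11: weigh_samples start: n=6 cutoff=4
  12: at 0 the tally is 0
  13: at 1 the tally is 1
  14: at 2 the tally is 2
Execution walk:
  rate_window([2, 8, 8, 4, 4, 9]) -> 35  [called from scan_readings, line 27]
  weigh_samples([2, 8, 8, 4, 4, 9], 4) -> 0  [called from scan_readings, line 28]
Log origins:
  1: from main, line 42
  2: from scan_readings, line 26
  3: from rate_window, line 2
  4-9: from rate_window, line 6
  10: from rate_window, line 7
  11: from weigh_samples, line 11
  12-17: from weigh_samples, line 16
  18: from weigh_samples, line 17
  19: from scan_readings, line 29
A correct fix: line 15: replace `0` with `1`.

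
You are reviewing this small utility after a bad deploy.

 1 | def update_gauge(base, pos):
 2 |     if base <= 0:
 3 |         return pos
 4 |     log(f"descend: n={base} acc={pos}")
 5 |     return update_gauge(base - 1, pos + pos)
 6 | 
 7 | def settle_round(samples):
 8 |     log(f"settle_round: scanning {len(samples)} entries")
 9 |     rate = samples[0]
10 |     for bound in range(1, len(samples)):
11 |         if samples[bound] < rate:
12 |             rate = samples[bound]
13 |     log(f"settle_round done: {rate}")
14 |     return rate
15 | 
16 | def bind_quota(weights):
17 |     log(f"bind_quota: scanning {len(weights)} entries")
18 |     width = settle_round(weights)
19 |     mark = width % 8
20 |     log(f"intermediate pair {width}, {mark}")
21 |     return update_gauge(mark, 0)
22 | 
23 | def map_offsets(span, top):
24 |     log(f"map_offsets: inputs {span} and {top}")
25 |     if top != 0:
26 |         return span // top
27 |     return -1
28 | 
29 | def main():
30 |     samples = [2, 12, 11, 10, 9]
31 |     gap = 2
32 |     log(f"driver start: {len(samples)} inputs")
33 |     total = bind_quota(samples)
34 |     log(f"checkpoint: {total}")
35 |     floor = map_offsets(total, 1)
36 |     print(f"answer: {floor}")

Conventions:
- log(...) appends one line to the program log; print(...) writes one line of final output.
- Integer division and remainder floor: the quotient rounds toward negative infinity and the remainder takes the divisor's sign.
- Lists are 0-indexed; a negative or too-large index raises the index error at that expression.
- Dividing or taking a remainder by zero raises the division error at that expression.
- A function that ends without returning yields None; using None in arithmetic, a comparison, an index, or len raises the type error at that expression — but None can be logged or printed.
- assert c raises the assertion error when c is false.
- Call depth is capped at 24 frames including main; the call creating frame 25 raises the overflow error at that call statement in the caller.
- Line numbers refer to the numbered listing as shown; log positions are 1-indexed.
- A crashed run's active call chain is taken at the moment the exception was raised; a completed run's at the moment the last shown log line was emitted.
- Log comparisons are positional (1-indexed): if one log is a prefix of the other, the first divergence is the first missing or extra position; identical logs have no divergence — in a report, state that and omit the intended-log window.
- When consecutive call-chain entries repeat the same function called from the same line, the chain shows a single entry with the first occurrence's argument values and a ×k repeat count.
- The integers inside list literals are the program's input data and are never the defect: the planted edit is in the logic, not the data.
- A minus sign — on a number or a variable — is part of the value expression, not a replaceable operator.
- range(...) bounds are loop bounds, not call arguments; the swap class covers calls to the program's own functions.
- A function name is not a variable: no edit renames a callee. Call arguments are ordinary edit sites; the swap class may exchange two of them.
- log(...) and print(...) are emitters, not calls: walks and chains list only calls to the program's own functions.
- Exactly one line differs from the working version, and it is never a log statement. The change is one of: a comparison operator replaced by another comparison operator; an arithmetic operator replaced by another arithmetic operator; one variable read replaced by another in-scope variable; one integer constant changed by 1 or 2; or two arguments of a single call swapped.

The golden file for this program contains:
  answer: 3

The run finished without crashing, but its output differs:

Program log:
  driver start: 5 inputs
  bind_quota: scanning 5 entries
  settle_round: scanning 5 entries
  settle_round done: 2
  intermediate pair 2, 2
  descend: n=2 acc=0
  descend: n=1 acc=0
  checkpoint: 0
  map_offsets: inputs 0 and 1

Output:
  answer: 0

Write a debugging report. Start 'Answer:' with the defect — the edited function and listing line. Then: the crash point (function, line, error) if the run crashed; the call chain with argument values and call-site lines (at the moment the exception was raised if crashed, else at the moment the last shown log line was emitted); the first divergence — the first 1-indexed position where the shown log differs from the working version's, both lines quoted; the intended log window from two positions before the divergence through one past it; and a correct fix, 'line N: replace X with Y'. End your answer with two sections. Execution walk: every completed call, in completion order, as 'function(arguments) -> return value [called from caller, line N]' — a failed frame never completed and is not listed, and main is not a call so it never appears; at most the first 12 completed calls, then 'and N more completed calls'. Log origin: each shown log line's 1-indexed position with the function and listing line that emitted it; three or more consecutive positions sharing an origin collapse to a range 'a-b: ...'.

Answer: the defect is in update_gauge at line 5.
Key observation: The log first diverges at position 7: the faulty run prints 'descend: n=1 acc=0' where the working version prints 'descend: n=1 acc=2'.
Call chain: main -> map_offsets(0, 1) (called at line 35).
First divergence: position 7 — the shown line 'descend: n=1 acc=0' should read 'descend: n=1 acc=2'.
Intended log window:
  5: intermediate pair 2, 2
  6: descend: n=2 acc=0
  7: descend: n=1 acc=2
  8: checkpoint: 3
Execution walk:
  settle_round([2, 12, 11, 10, 9]) -> 2  [called from bind_quota, line 18]
  update_gauge(0, 0) -> 0  [called from update_gauge, line 5]
  update_gauge(1, 0) -> 0  [called from update_gauge, line 5]
  update_gauge(2, 0) -> 0  [called from bind_quota, line 21]
  bind_quota([2, 12, 11, 10, 9]) -> 0  [called from main, line 33]
  map_offsets(0, 1) -> 0  [called from main, line 35]
Log origin:
  1 — main, line 32
  2 — bind_quota, line 17
  3 — settle_round, line 8
  4 — settle_round, line 13
  5 — bind_quota, line 20
  6 — update_gauge, line 4
  7 — update_gauge, line 4
  8 — main, line 34
  9 — map_offsets, line 24
A correct fix: line 5: replace `pos + pos` with `pos + base`.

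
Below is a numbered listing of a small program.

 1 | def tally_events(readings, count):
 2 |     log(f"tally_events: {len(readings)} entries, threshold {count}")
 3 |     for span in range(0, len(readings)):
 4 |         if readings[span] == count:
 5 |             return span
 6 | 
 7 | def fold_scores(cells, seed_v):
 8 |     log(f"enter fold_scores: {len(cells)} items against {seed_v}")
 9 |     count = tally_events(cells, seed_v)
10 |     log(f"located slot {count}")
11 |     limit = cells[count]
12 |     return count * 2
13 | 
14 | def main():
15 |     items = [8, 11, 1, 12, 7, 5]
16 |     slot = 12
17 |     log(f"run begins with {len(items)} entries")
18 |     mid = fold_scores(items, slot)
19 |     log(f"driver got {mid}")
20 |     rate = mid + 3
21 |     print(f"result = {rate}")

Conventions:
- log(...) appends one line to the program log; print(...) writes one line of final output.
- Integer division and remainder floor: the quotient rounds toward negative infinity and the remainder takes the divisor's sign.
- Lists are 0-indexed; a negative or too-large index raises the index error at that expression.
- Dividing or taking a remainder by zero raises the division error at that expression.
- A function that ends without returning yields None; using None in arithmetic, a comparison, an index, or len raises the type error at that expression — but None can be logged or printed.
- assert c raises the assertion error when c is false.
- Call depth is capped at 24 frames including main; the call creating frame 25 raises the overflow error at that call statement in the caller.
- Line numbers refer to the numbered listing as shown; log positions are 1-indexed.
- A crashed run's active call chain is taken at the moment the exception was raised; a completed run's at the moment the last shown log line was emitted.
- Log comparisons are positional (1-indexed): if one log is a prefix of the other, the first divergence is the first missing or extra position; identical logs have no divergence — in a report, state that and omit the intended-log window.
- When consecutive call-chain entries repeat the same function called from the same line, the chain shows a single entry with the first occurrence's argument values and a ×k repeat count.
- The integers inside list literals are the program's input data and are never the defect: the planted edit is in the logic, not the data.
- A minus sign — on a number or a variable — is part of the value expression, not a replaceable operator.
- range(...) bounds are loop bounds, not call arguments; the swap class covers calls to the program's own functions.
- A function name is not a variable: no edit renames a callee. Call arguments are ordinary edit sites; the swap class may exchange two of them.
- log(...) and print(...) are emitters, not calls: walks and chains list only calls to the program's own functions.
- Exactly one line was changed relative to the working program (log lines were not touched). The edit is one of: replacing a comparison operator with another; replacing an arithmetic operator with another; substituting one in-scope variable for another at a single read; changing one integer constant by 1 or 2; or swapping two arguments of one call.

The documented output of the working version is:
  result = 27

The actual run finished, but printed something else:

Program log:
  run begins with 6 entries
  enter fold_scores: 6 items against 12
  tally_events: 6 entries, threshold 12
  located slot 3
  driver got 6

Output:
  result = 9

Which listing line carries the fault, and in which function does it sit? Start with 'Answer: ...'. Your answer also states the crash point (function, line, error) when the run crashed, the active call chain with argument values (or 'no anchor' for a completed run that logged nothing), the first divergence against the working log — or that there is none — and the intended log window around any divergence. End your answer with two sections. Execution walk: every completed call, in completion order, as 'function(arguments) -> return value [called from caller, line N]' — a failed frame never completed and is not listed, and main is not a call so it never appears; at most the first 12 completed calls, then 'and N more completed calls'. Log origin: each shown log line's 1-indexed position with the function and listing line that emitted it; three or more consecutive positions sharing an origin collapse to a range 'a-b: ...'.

Answer: the defect is in fold_scores at line 12.
Core observation: Log line 5 is where behavior first shows: 'driver got 6' appears instead of 'driver got 24'.
Call chain: main.
First divergence: at position 5 the run shows 'driver got 6' where the working version logs 'driver got 24'.
Intended log window:
  3: tally_events: 6 entries, threshold 12
  4: located slot 3
  5: driver got 24
Execution walk:
  tally_events([8, 11, 1, 12, 7, 5], 12) -> 3  [called from fold_scores, line 9]
  fold_scores([8, 11, 1, 12, 7, 5], 12) -> 6  [called from main, line 18]
Origin of each log line:
  1 — main, line 17
  2 — fold_scores, line 8
  3 — tally_events, line 2
  4 — fold_scores, line 10
  5 — main, line 19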